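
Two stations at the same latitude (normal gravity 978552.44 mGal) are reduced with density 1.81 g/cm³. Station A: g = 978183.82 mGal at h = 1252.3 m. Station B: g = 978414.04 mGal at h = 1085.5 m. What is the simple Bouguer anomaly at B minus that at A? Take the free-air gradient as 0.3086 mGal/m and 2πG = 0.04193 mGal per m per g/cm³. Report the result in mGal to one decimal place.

Δg_SB(A) = 978183.82 − 978552.44 + 0.3086×1252.3 − 0.04193×1.81×1252.3 = -77.20 mGal
Δg_SB(B) = 978414.04 − 978552.44 + 0.3086×1085.5 − 0.04193×1.81×1085.5 = 114.20 mGal
Difference = 114.20 − (-77.20) = 191.40 mGal

191.4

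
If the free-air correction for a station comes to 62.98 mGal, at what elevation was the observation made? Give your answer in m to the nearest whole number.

204

h = 62.98 / 0.3086 = 204.08 m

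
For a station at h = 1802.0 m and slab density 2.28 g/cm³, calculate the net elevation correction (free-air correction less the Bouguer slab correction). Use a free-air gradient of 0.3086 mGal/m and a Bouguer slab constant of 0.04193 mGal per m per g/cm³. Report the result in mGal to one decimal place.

383.8

Combined gradient = 0.3086 − 0.04193 × 2.28 = 0.2129996 mGal/m
Combined elevation correction = 0.2129996 × 1802.0 = 383.8 mGal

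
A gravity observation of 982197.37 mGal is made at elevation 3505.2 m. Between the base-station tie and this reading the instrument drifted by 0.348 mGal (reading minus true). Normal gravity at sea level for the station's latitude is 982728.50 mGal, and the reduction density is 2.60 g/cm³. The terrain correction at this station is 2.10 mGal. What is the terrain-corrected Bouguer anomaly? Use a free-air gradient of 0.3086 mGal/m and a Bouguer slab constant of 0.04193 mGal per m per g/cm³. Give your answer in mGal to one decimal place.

170.2

Drift-corrected reading = 982197.37 − (0.348) = 982197.022 mGal
Free-air correction = 0.3086 × 3505.2 = 1081.70 mGal
Free-air anomaly = 982197.022 − 982728.50 + (1081.70) = 550.222 mGal
Bouguer slab correction = 0.04193 × 2.60 × 3505.2 = 382.13 mGal
Simple Bouguer anomaly = 550.222 − (382.13) = 168.092 mGal
Complete Bouguer anomaly = 168.092 + 2.10 = 170.192 mGal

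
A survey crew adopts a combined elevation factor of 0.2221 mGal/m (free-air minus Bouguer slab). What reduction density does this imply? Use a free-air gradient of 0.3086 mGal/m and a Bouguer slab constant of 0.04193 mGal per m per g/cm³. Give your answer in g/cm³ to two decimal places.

2.06

0.2221 = 0.3086 − 0.04193 × ρ
ρ = (0.3086 − 0.2221) / 0.04193 = 2.06 g/cm³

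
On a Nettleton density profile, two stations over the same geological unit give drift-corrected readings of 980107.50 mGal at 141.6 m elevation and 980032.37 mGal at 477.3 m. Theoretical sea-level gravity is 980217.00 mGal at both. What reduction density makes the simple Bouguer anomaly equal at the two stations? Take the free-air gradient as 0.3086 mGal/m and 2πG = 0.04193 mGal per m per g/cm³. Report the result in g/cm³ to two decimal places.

Δg_obs = 980032.37 − 980107.50 = -75.13 mGal over Δh = 477.3 − 141.6 = 335.7 m
Equal Bouguer anomalies ⇒ Δg_obs + (0.3086 − 0.04193ρ)·Δh = 0
0.3086 − 0.04193ρ = −Δg_obs/Δh = 0.22380
ρ = (0.3086 − 0.22380) / 0.04193 = 2.02 g/cm³

2.02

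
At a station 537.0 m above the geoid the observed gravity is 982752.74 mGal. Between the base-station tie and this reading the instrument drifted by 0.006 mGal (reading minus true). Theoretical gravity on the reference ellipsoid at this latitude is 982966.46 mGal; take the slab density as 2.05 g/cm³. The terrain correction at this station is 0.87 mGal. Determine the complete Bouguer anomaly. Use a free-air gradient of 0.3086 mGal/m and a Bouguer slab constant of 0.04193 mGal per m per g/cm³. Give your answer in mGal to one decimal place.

Drift-corrected reading = 982752.74 − (0.006) = 982752.734 mGal
Free-air correction = 0.3086 × 537.0 = 165.72 mGal
Free-air anomaly = 982752.734 − 982966.46 + (165.72) = -48.006 mGal
Bouguer slab correction = 0.04193 × 2.05 × 537.0 = 46.16 mGal
Simple Bouguer anomaly = -48.006 − (46.16) = -94.166 mGal
Complete Bouguer anomaly = -94.166 + 0.87 = -93.296 mGal

-93.3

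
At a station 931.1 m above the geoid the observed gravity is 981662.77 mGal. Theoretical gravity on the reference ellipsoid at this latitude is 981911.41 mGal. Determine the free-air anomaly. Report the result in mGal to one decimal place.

38.7

Free-air correction = 0.3086 × 931.1 = 287.34 mGal
Free-air anomaly = 981662.77 − 981911.41 + (287.34) = 38.70 mGal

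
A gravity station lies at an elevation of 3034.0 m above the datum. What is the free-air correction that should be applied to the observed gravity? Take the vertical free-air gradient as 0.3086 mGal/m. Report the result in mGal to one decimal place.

Free-air correction = 0.3086 × 3034.0 = 936.3 mGal

936.3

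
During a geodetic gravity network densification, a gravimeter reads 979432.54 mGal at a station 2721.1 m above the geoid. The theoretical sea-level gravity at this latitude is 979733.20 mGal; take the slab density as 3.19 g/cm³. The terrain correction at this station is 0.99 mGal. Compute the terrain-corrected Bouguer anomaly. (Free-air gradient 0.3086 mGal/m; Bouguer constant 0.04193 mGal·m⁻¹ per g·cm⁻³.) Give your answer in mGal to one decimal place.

176.1

Free-air correction = 0.3086 × 2721.1 = 839.73 mGal
Free-air anomaly = 979432.54 − 979733.20 + (839.73) = 539.07 mGal
Bouguer slab correction = 0.04193 × 3.19 × 2721.1 = 363.97 mGal
Simple Bouguer anomaly = 539.07 − (363.97) = 175.10 mGal
Complete Bouguer anomaly = 175.10 + 0.99 = 176.09 mGal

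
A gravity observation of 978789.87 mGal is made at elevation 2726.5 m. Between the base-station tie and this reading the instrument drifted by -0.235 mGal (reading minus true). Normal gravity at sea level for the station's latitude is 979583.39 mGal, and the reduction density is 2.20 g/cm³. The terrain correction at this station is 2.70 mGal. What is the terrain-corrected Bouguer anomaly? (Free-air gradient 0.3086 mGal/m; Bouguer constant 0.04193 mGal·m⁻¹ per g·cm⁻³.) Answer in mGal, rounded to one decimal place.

Drift-corrected reading = 978789.87 − (-0.235) = 978790.105 mGal
Free-air correction = 0.3086 × 2726.5 = 841.40 mGal
Free-air anomaly = 978790.105 − 979583.39 + (841.40) = 48.115 mGal
Bouguer slab correction = 0.04193 × 2.20 × 2726.5 = 251.51 mGal
Simple Bouguer anomaly = 48.115 − (251.51) = -203.395 mGal
Complete Bouguer anomaly = -203.395 + 2.70 = -200.695 mGal

-200.7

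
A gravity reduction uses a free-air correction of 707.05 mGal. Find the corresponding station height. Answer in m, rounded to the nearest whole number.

2291

h = 707.05 / 0.3086 = 2291.15 m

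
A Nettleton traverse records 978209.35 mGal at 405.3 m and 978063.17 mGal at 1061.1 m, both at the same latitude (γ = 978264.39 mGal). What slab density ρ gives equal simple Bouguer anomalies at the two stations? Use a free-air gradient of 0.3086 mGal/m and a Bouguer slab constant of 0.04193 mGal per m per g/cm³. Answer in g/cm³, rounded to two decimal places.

Δg_obs = 978063.17 − 978209.35 = -146.18 mGal over Δh = 1061.1 − 405.3 = 655.8 m
Equal Bouguer anomalies ⇒ Δg_obs + (0.3086 − 0.04193ρ)·Δh = 0
0.3086 − 0.04193ρ = −Δg_obs/Δh = 0.22290
ρ = (0.3086 − 0.22290) / 0.04193 = 2.04 g/cm³

2.04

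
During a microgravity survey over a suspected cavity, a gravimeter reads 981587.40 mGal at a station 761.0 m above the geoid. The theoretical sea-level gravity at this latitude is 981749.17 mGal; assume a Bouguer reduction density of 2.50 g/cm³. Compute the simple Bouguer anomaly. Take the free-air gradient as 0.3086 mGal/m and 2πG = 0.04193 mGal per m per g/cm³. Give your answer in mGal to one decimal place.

-6.7

Free-air correction = 0.3086 × 761.0 = 234.84 mGal
Free-air anomaly = 981587.40 − 981749.17 + (234.84) = 73.07 mGal
Bouguer slab correction = 0.04193 × 2.50 × 761.0 = 79.77 mGal
Simple Bouguer anomaly = 73.07 − (79.77) = -6.70 mGal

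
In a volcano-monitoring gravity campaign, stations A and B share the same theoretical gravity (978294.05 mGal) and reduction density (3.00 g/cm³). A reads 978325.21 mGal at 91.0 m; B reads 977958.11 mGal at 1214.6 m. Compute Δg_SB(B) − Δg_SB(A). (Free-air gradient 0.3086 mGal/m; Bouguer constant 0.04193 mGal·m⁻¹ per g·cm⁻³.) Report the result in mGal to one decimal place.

-161.7

Δg_SB(A) = 978325.21 − 978294.05 + 0.3086×91.0 − 0.04193×3.00×91.0 = 47.80 mGal
Δg_SB(B) = 977958.11 − 978294.05 + 0.3086×1214.6 − 0.04193×3.00×1214.6 = -113.90 mGal
Difference = -113.90 − (47.80) = -161.70 mGal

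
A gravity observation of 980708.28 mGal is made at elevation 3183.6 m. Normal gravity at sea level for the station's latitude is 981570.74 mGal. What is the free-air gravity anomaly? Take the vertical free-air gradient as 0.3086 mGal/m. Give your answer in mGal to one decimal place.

Free-air correction = 0.3086 × 3183.6 = 982.46 mGal
Free-air anomaly = 980708.28 − 981570.74 + (982.46) = 120.00 mGal

120.0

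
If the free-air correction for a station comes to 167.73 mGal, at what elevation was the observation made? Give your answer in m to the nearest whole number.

h = 167.73 / 0.3086 = 543.52 m

544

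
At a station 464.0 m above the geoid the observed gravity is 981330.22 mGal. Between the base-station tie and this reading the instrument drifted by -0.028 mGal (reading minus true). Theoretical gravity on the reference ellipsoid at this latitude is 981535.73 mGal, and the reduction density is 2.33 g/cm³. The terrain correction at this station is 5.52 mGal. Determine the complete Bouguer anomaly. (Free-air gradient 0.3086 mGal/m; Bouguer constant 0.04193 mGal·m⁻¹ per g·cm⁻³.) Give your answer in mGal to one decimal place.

Drift-corrected reading = 981330.22 − (-0.028) = 981330.248 mGal
Free-air correction = 0.3086 × 464.0 = 143.19 mGal
Free-air anomaly = 981330.248 − 981535.73 + (143.19) = -62.292 mGal
Bouguer slab correction = 0.04193 × 2.33 × 464.0 = 45.33 mGal
Simple Bouguer anomaly = -62.292 − (45.33) = -107.622 mGal
Complete Bouguer anomaly = -107.622 + 5.52 = -102.102 mGal

-102.1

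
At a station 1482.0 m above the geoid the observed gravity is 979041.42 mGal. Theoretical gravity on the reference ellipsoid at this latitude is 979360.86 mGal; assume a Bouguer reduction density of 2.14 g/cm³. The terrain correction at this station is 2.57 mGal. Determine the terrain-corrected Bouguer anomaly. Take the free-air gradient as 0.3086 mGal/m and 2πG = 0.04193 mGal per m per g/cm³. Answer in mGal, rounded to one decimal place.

Free-air correction = 0.3086 × 1482.0 = 457.35 mGal
Free-air anomaly = 979041.42 − 979360.86 + (457.35) = 137.91 mGal
Bouguer slab correction = 0.04193 × 2.14 × 1482.0 = 132.98 mGal
Simple Bouguer anomaly = 137.91 − (132.98) = 4.93 mGal
Complete Bouguer anomaly = 4.93 + 2.57 = 7.50 mGal

7.5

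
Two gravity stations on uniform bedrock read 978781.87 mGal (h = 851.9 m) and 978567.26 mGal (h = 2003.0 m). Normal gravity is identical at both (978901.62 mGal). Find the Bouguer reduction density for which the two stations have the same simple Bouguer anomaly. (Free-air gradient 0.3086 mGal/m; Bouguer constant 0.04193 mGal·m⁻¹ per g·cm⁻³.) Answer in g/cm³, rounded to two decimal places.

2.91

Δg_obs = 978567.26 − 978781.87 = -214.61 mGal over Δh = 2003.0 − 851.9 = 1151.1 m
Equal Bouguer anomalies ⇒ Δg_obs + (0.3086 − 0.04193ρ)·Δh = 0
0.3086 − 0.04193ρ = −Δg_obs/Δh = 0.18644
ρ = (0.3086 − 0.18644) / 0.04193 = 2.91 g/cm³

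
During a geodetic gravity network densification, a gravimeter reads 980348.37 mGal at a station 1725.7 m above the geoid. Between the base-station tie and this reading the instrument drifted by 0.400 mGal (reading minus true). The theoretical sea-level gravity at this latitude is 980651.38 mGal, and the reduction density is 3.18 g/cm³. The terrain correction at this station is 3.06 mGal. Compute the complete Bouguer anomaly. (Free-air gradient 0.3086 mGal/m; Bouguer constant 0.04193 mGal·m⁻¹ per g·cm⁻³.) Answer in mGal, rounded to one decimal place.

2.1

Drift-corrected reading = 980348.37 − (0.400) = 980347.970 mGal
Free-air correction = 0.3086 × 1725.7 = 532.55 mGal
Free-air anomaly = 980347.970 − 980651.38 + (532.55) = 229.140 mGal
Bouguer slab correction = 0.04193 × 3.18 × 1725.7 = 230.10 mGal
Simple Bouguer anomaly = 229.140 − (230.10) = -0.960 mGal
Complete Bouguer anomaly = -0.960 + 3.06 = 2.100 mGal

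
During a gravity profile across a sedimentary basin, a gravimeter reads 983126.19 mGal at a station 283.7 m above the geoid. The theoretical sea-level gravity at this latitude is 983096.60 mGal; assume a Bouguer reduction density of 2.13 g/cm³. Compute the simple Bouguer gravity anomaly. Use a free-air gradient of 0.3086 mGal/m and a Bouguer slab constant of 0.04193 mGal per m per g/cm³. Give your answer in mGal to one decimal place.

91.8

Free-air correction = 0.3086 × 283.7 = 87.55 mGal
Free-air anomaly = 983126.19 − 983096.60 + (87.55) = 117.14 mGal
Bouguer slab correction = 0.04193 × 2.13 × 283.7 = 25.34 mGal
Simple Bouguer anomaly = 117.14 − (25.34) = 91.80 mGal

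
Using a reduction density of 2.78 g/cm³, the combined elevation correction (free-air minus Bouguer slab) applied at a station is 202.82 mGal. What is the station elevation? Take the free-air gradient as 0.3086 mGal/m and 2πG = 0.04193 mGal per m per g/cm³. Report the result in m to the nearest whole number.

1056

Combined gradient = 0.3086 − 0.04193 × 2.78 = 0.1920346 mGal/m
h = 202.82 / 0.1920346 = 1056.16 m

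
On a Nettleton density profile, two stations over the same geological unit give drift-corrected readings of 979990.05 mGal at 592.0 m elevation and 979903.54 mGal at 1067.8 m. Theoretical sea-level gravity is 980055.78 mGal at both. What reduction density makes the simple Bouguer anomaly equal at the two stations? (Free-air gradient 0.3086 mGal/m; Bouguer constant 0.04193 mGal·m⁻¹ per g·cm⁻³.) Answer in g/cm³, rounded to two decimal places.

Δg_obs = 979903.54 − 979990.05 = -86.51 mGal over Δh = 1067.8 − 592.0 = 475.8 m
Equal Bouguer anomalies ⇒ Δg_obs + (0.3086 − 0.04193ρ)·Δh = 0
0.3086 − 0.04193ρ = −Δg_obs/Δh = 0.18182
ρ = (0.3086 − 0.18182) / 0.04193 = 3.02 g/cm³

3.02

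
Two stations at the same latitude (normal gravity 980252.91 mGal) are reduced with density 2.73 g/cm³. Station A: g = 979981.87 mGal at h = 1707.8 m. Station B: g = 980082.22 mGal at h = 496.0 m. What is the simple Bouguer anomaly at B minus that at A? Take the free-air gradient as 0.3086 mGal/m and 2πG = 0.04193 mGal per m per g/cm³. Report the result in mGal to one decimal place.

Δg_SB(A) = 979981.87 − 980252.91 + 0.3086×1707.8 − 0.04193×2.73×1707.8 = 60.50 mGal
Δg_SB(B) = 980082.22 − 980252.91 + 0.3086×496.0 − 0.04193×2.73×496.0 = -74.40 mGal
Difference = -74.40 − (60.50) = -134.90 mGal

-134.9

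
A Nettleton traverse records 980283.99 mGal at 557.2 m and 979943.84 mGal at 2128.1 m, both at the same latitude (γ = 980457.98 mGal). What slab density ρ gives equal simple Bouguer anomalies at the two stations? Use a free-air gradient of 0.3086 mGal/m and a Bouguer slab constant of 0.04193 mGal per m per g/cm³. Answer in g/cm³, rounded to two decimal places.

2.20

Δg_obs = 979943.84 − 980283.99 = -340.15 mGal over Δh = 2128.1 − 557.2 = 1570.9 m
Equal Bouguer anomalies ⇒ Δg_obs + (0.3086 − 0.04193ρ)·Δh = 0
0.3086 − 0.04193ρ = −Δg_obs/Δh = 0.21653
ρ = (0.3086 − 0.21653) / 0.04193 = 2.20 g/cm³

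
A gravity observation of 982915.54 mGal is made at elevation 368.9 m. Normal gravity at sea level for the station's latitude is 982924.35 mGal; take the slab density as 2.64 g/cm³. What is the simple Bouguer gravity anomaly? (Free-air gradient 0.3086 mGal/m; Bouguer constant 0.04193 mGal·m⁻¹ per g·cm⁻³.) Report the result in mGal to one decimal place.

64.2

Free-air correction = 0.3086 × 368.9 = 113.84 mGal
Free-air anomaly = 982915.54 − 982924.35 + (113.84) = 105.03 mGal
Bouguer slab correction = 0.04193 × 2.64 × 368.9 = 40.84 mGal
Simple Bouguer anomaly = 105.03 − (40.84) = 64.19 mGal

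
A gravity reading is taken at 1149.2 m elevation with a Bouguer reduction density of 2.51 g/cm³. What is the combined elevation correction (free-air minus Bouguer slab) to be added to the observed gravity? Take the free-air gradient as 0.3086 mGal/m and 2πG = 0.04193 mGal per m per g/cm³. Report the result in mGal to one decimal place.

Combined gradient = 0.3086 − 0.04193 × 2.51 = 0.2033557 mGal/m
Combined elevation correction = 0.2033557 × 1149.2 = 233.7 mGal

233.7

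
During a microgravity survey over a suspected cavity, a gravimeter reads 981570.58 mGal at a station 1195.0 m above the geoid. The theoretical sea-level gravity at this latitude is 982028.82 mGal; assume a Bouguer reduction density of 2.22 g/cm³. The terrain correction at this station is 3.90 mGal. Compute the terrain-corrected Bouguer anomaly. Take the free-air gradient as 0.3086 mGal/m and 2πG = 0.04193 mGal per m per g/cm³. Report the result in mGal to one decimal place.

-196.8

Free-air correction = 0.3086 × 1195.0 = 368.78 mGal
Free-air anomaly = 981570.58 − 982028.82 + (368.78) = -89.46 mGal
Bouguer slab correction = 0.04193 × 2.22 × 1195.0 = 111.24 mGal
Simple Bouguer anomaly = -89.46 − (111.24) = -200.70 mGal
Complete Bouguer anomaly = -200.70 + 3.90 = -196.80 mGal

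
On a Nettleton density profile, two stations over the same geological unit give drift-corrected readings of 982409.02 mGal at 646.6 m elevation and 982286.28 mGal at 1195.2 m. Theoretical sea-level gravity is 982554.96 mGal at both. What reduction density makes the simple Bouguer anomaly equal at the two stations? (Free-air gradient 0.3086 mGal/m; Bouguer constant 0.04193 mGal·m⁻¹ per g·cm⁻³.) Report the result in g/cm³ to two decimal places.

Δg_obs = 982286.28 − 982409.02 = -122.74 mGal over Δh = 1195.2 − 646.6 = 548.6 m
Equal Bouguer anomalies ⇒ Δg_obs + (0.3086 − 0.04193ρ)·Δh = 0
0.3086 − 0.04193ρ = −Δg_obs/Δh = 0.22373
ρ = (0.3086 − 0.22373) / 0.04193 = 2.02 g/cm³

2.02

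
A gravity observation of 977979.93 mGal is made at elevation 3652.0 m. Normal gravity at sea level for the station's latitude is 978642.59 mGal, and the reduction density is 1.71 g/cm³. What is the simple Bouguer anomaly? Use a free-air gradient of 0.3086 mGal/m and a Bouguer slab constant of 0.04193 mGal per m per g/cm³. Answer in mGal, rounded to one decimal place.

202.5

Free-air correction = 0.3086 × 3652.0 = 1127.01 mGal
Free-air anomaly = 977979.93 − 978642.59 + (1127.01) = 464.35 mGal
Bouguer slab correction = 0.04193 × 1.71 × 3652.0 = 261.85 mGal
Simple Bouguer anomaly = 464.35 − (261.85) = 202.50 mGal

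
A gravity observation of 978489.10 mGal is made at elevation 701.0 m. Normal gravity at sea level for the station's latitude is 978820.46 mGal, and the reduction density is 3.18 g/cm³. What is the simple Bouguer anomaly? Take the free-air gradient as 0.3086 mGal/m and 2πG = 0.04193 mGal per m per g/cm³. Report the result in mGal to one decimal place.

-208.5

Free-air correction = 0.3086 × 701.0 = 216.33 mGal
Free-air anomaly = 978489.10 − 978820.46 + (216.33) = -115.03 mGal
Bouguer slab correction = 0.04193 × 3.18 × 701.0 = 93.47 mGal
Simple Bouguer anomaly = -115.03 − (93.47) = -208.50 mGal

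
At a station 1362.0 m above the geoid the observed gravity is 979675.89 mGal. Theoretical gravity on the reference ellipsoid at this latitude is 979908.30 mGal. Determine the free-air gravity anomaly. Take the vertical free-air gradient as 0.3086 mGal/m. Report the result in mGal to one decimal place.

187.9

Free-air correction = 0.3086 × 1362.0 = 420.31 mGal
Free-air anomaly = 979675.89 − 979908.30 + (420.31) = 187.90 mGal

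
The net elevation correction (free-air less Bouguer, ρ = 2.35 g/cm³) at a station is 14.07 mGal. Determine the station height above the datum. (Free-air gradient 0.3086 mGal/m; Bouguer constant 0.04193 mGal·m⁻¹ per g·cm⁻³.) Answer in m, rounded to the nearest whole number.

67

Combined gradient = 0.3086 − 0.04193 × 2.35 = 0.2100645 mGal/m
h = 14.07 / 0.2100645 = 66.98 m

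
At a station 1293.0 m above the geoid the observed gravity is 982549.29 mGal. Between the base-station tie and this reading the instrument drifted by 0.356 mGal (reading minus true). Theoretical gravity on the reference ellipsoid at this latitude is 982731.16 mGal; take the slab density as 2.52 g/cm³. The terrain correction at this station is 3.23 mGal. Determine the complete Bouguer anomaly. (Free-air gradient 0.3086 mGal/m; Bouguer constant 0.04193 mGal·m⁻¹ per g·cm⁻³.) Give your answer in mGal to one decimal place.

Drift-corrected reading = 982549.29 − (0.356) = 982548.934 mGal
Free-air correction = 0.3086 × 1293.0 = 399.02 mGal
Free-air anomaly = 982548.934 − 982731.16 + (399.02) = 216.794 mGal
Bouguer slab correction = 0.04193 × 2.52 × 1293.0 = 136.62 mGal
Simple Bouguer anomaly = 216.794 − (136.62) = 80.174 mGal
Complete Bouguer anomaly = 80.174 + 3.23 = 83.404 mGal

83.4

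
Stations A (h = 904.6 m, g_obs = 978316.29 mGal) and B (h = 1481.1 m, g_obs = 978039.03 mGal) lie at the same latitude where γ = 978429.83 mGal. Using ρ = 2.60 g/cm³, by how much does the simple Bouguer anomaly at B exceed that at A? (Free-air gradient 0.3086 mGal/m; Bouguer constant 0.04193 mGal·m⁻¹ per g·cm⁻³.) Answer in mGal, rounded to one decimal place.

-162.2

Δg_SB(A) = 978316.29 − 978429.83 + 0.3086×904.6 − 0.04193×2.60×904.6 = 67.00 mGal
Δg_SB(B) = 978039.03 − 978429.83 + 0.3086×1481.1 − 0.04193×2.60×1481.1 = -95.20 mGal
Difference = -95.20 − (67.00) = -162.20 mGal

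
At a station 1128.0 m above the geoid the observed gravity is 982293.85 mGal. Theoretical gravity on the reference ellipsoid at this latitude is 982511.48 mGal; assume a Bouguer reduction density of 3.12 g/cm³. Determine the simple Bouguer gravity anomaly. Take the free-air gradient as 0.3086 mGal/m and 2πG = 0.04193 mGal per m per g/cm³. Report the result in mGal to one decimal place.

-17.1

Free-air correction = 0.3086 × 1128.0 = 348.10 mGal
Free-air anomaly = 982293.85 − 982511.48 + (348.10) = 130.47 mGal
Bouguer slab correction = 0.04193 × 3.12 × 1128.0 = 147.57 mGal
Simple Bouguer anomaly = 130.47 − (147.57) = -17.10 mGal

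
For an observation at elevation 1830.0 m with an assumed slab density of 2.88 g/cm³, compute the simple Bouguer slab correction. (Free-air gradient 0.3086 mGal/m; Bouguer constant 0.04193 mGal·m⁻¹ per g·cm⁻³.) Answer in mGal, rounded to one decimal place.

221.0

Bouguer slab correction = 0.04193 × 2.88 × 1830.0 = 221.0 mGal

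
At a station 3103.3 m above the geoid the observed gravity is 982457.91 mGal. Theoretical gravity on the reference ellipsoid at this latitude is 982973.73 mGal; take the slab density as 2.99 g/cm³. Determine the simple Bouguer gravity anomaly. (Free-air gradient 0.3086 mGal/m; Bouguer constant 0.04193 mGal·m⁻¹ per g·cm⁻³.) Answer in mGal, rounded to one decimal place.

Free-air correction = 0.3086 × 3103.3 = 957.68 mGal
Free-air anomaly = 982457.91 − 982973.73 + (957.68) = 441.86 mGal
Bouguer slab correction = 0.04193 × 2.99 × 3103.3 = 389.06 mGal
Simple Bouguer anomaly = 441.86 − (389.06) = 52.80 mGal

52.8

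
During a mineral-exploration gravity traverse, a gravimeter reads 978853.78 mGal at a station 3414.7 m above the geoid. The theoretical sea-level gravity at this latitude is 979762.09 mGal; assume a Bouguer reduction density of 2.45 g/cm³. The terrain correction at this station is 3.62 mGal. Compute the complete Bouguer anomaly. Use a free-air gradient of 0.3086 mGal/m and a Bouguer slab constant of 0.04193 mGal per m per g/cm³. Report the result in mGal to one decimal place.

-201.7

Free-air correction = 0.3086 × 3414.7 = 1053.78 mGal
Free-air anomaly = 978853.78 − 979762.09 + (1053.78) = 145.47 mGal
Bouguer slab correction = 0.04193 × 2.45 × 3414.7 = 350.79 mGal
Simple Bouguer anomaly = 145.47 − (350.79) = -205.32 mGal
Complete Bouguer anomaly = -205.32 + 3.62 = -201.70 mGal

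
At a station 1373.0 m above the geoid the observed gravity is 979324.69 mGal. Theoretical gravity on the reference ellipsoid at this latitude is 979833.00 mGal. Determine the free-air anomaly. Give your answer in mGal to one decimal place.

-84.6

Free-air correction = 0.3086 × 1373.0 = 423.71 mGal
Free-air anomaly = 979324.69 − 979833.00 + (423.71) = -84.60 mGal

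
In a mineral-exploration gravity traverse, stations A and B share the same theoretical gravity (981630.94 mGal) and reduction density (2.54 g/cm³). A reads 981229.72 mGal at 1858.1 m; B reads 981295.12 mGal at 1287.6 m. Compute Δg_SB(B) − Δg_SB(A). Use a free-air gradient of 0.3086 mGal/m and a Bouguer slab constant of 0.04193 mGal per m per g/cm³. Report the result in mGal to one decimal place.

-49.9

Δg_SB(A) = 981229.72 − 981630.94 + 0.3086×1858.1 − 0.04193×2.54×1858.1 = -25.70 mGal
Δg_SB(B) = 981295.12 − 981630.94 + 0.3086×1287.6 − 0.04193×2.54×1287.6 = -75.60 mGal
Difference = -75.60 − (-25.70) = -49.90 mGal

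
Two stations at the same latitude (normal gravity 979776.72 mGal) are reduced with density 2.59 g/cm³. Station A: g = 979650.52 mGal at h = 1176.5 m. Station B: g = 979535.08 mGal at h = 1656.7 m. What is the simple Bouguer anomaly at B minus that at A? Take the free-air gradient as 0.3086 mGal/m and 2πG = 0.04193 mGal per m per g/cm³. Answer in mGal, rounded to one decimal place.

Δg_SB(A) = 979650.52 − 979776.72 + 0.3086×1176.5 − 0.04193×2.59×1176.5 = 109.10 mGal
Δg_SB(B) = 979535.08 − 979776.72 + 0.3086×1656.7 − 0.04193×2.59×1656.7 = 89.70 mGal
Difference = 89.70 − (109.10) = -19.40 mGal

-19.4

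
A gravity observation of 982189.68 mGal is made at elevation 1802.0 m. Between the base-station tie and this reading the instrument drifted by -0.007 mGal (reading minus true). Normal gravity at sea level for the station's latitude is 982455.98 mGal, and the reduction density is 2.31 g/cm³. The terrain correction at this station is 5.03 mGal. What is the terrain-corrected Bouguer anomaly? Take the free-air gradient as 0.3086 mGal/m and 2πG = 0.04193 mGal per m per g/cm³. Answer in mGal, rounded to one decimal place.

Drift-corrected reading = 982189.68 − (-0.007) = 982189.687 mGal
Free-air correction = 0.3086 × 1802.0 = 556.10 mGal
Free-air anomaly = 982189.687 − 982455.98 + (556.10) = 289.807 mGal
Bouguer slab correction = 0.04193 × 2.31 × 1802.0 = 174.54 mGal
Simple Bouguer anomaly = 289.807 − (174.54) = 115.267 mGal
Complete Bouguer anomaly = 115.267 + 5.03 = 120.297 mGal

120.3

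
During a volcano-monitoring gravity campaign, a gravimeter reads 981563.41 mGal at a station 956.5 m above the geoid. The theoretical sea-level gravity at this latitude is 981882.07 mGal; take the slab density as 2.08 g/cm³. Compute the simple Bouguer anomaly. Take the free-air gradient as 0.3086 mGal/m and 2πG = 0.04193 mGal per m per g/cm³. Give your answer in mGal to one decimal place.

-106.9

Free-air correction = 0.3086 × 956.5 = 295.18 mGal
Free-air anomaly = 981563.41 − 981882.07 + (295.18) = -23.48 mGal
Bouguer slab correction = 0.04193 × 2.08 × 956.5 = 83.42 mGal
Simple Bouguer anomaly = -23.48 − (83.42) = -106.90 mGal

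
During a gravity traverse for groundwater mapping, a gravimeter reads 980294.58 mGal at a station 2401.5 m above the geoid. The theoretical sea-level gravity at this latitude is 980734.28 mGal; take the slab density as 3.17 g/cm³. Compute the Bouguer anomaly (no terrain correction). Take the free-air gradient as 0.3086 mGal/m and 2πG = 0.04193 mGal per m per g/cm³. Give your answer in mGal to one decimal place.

-17.8

Free-air correction = 0.3086 × 2401.5 = 741.10 mGal
Free-air anomaly = 980294.58 − 980734.28 + (741.10) = 301.40 mGal
Bouguer slab correction = 0.04193 × 3.17 × 2401.5 = 319.20 mGal
Simple Bouguer anomaly = 301.40 − (319.20) = -17.80 mGal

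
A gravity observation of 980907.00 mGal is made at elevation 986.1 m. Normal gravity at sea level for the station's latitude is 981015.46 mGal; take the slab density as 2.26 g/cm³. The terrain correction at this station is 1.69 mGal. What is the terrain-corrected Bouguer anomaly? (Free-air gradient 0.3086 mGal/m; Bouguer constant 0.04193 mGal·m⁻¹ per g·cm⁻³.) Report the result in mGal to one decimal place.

Free-air correction = 0.3086 × 986.1 = 304.31 mGal
Free-air anomaly = 980907.00 − 981015.46 + (304.31) = 195.85 mGal
Bouguer slab correction = 0.04193 × 2.26 × 986.1 = 93.44 mGal
Simple Bouguer anomaly = 195.85 − (93.44) = 102.41 mGal
Complete Bouguer anomaly = 102.41 + 1.69 = 104.10 mGal

104.1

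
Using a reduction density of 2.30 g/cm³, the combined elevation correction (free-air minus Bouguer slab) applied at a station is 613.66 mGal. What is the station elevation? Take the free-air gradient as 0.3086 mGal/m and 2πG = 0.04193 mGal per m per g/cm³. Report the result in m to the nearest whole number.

Combined gradient = 0.3086 − 0.04193 × 2.30 = 0.2121610 mGal/m
h = 613.66 / 0.2121610 = 2892.43 m

2892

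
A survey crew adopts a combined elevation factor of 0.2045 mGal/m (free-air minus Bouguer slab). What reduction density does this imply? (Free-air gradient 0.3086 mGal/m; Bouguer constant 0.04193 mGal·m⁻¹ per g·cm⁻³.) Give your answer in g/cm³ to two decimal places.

2.48

0.2045 = 0.3086 − 0.04193 × ρ
ρ = (0.3086 − 0.2045) / 0.04193 = 2.48 g/cm³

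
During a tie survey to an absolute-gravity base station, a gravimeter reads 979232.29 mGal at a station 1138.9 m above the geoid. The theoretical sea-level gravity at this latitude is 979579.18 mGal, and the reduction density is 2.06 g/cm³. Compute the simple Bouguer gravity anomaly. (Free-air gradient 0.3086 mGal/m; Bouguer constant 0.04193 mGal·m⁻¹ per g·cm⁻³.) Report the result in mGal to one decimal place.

-93.8

Free-air correction = 0.3086 × 1138.9 = 351.46 mGal
Free-air anomaly = 979232.29 − 979579.18 + (351.46) = 4.57 mGal
Bouguer slab correction = 0.04193 × 2.06 × 1138.9 = 98.37 mGal
Simple Bouguer anomaly = 4.57 − (98.37) = -93.80 mGal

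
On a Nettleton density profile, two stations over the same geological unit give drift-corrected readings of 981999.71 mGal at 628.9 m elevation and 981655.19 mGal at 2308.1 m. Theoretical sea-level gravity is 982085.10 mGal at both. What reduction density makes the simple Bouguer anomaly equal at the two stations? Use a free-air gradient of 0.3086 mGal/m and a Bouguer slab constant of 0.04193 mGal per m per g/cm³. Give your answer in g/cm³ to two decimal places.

Δg_obs = 981655.19 − 981999.71 = -344.52 mGal over Δh = 2308.1 − 628.9 = 1679.2 m
Equal Bouguer anomalies ⇒ Δg_obs + (0.3086 − 0.04193ρ)·Δh = 0
0.3086 − 0.04193ρ = −Δg_obs/Δh = 0.20517
ρ = (0.3086 − 0.20517) / 0.04193 = 2.47 g/cm³

2.47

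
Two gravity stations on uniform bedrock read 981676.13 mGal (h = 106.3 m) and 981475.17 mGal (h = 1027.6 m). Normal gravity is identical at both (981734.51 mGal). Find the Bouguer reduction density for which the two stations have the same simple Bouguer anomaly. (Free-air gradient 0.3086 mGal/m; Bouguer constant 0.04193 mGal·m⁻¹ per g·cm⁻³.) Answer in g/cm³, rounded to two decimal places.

Δg_obs = 981475.17 − 981676.13 = -200.96 mGal over Δh = 1027.6 − 106.3 = 921.3 m
Equal Bouguer anomalies ⇒ Δg_obs + (0.3086 − 0.04193ρ)·Δh = 0
0.3086 − 0.04193ρ = −Δg_obs/Δh = 0.21813
ρ = (0.3086 − 0.21813) / 0.04193 = 2.16 g/cm³

2.16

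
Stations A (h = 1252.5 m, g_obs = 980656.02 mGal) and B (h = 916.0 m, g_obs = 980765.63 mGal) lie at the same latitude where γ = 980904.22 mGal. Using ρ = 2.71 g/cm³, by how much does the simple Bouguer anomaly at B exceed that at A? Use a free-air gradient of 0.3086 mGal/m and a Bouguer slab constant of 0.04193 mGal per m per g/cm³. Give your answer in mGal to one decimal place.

Δg_SB(A) = 980656.02 − 980904.22 + 0.3086×1252.5 − 0.04193×2.71×1252.5 = -4.00 mGal
Δg_SB(B) = 980765.63 − 980904.22 + 0.3086×916.0 − 0.04193×2.71×916.0 = 40.00 mGal
Difference = 40.00 − (-4.00) = 44.00 mGal

44.0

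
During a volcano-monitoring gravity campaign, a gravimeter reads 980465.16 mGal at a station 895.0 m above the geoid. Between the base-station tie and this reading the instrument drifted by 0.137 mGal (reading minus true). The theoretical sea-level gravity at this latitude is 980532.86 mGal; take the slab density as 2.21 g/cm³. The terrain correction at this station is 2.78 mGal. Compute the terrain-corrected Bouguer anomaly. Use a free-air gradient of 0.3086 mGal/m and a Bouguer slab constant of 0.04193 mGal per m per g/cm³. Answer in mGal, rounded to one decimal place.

128.2

Drift-corrected reading = 980465.16 − (0.137) = 980465.023 mGal
Free-air correction = 0.3086 × 895.0 = 276.20 mGal
Free-air anomaly = 980465.023 − 980532.86 + (276.20) = 208.363 mGal
Bouguer slab correction = 0.04193 × 2.21 × 895.0 = 82.94 mGal
Simple Bouguer anomaly = 208.363 − (82.94) = 125.423 mGal
Complete Bouguer anomaly = 125.423 + 2.78 = 128.203 mGal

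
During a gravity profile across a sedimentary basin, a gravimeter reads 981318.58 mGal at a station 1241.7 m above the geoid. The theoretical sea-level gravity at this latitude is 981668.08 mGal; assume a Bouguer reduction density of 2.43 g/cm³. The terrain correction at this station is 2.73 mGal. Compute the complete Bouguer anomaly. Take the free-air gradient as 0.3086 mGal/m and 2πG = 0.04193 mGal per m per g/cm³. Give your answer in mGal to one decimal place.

Free-air correction = 0.3086 × 1241.7 = 383.19 mGal
Free-air anomaly = 981318.58 − 981668.08 + (383.19) = 33.69 mGal
Bouguer slab correction = 0.04193 × 2.43 × 1241.7 = 126.52 mGal
Simple Bouguer anomaly = 33.69 − (126.52) = -92.83 mGal
Complete Bouguer anomaly = -92.83 + 2.73 = -90.10 mGal

-90.1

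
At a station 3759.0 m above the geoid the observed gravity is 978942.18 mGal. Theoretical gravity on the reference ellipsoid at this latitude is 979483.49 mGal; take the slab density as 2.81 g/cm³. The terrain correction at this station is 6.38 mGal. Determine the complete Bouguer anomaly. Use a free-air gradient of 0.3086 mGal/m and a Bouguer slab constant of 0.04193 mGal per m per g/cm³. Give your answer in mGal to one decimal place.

Free-air correction = 0.3086 × 3759.0 = 1160.03 mGal
Free-air anomaly = 978942.18 − 979483.49 + (1160.03) = 618.72 mGal
Bouguer slab correction = 0.04193 × 2.81 × 3759.0 = 442.90 mGal
Simple Bouguer anomaly = 618.72 − (442.90) = 175.82 mGal
Complete Bouguer anomaly = 175.82 + 6.38 = 182.20 mGal

182.2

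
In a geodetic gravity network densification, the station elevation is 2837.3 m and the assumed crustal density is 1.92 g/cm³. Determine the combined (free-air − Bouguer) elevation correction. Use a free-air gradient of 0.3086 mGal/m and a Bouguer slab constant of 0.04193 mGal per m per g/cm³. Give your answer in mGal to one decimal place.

Combined gradient = 0.3086 − 0.04193 × 1.92 = 0.2280944 mGal/m
Combined elevation correction = 0.2280944 × 2837.3 = 647.2 mGal

647.2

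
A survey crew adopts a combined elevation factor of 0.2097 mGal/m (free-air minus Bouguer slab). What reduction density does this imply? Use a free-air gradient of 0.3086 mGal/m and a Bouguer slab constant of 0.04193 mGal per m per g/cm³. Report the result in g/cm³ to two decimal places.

2.36

0.2097 = 0.3086 − 0.04193 × ρ
ρ = (0.3086 − 0.2097) / 0.04193 = 2.36 g/cm³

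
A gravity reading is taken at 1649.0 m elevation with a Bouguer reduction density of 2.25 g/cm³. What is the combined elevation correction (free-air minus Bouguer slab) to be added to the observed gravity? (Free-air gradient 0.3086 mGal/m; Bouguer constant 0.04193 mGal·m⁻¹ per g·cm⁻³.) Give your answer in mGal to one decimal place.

353.3

Combined gradient = 0.3086 − 0.04193 × 2.25 = 0.2142575 mGal/m
Combined elevation correction = 0.2142575 × 1649.0 = 353.3 mGal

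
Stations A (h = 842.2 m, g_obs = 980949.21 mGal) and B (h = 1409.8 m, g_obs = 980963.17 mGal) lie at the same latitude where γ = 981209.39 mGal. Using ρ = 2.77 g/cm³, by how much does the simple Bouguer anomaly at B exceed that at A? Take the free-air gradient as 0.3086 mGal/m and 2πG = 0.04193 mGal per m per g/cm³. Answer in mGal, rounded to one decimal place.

123.2

Δg_SB(A) = 980949.21 − 981209.39 + 0.3086×842.2 − 0.04193×2.77×842.2 = -98.10 mGal
Δg_SB(B) = 980963.17 − 981209.39 + 0.3086×1409.8 − 0.04193×2.77×1409.8 = 25.10 mGal
Difference = 25.10 − (-98.10) = 123.20 mGal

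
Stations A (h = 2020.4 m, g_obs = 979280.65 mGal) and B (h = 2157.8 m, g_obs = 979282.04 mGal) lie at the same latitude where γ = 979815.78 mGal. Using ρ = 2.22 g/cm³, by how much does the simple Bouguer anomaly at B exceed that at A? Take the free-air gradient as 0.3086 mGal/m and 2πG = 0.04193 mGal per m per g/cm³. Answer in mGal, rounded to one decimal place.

Δg_SB(A) = 979280.65 − 979815.78 + 0.3086×2020.4 − 0.04193×2.22×2020.4 = -99.70 mGal
Δg_SB(B) = 979282.04 − 979815.78 + 0.3086×2157.8 − 0.04193×2.22×2157.8 = -68.70 mGal
Difference = -68.70 − (-99.70) = 31.00 mGal

31.0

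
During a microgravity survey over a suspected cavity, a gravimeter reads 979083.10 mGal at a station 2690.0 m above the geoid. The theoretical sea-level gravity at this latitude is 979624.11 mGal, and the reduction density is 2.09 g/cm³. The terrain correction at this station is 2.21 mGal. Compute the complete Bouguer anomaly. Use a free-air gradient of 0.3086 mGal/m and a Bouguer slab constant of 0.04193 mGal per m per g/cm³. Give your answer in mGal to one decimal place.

Free-air correction = 0.3086 × 2690.0 = 830.13 mGal
Free-air anomaly = 979083.10 − 979624.11 + (830.13) = 289.12 mGal
Bouguer slab correction = 0.04193 × 2.09 × 2690.0 = 235.73 mGal
Simple Bouguer anomaly = 289.12 − (235.73) = 53.39 mGal
Complete Bouguer anomaly = 53.39 + 2.21 = 55.60 mGal

55.6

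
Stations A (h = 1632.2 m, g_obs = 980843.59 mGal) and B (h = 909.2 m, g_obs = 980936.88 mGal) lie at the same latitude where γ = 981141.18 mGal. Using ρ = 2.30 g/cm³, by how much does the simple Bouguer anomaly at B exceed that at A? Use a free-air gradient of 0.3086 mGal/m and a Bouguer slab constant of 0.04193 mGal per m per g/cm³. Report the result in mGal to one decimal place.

Δg_SB(A) = 980843.59 − 981141.18 + 0.3086×1632.2 − 0.04193×2.30×1632.2 = 48.70 mGal
Δg_SB(B) = 980936.88 − 981141.18 + 0.3086×909.2 − 0.04193×2.30×909.2 = -11.40 mGal
Difference = -11.40 − (48.70) = -60.10 mGal

-60.1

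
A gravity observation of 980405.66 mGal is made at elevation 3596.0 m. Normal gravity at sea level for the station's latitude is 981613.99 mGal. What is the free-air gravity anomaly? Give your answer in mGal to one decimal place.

-98.6

Free-air correction = 0.3086 × 3596.0 = 1109.73 mGal
Free-air anomaly = 980405.66 − 981613.99 + (1109.73) = -98.60 mGal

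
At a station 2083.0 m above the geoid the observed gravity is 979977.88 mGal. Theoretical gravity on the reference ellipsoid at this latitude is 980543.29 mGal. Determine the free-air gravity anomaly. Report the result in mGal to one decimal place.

77.4

Free-air correction = 0.3086 × 2083.0 = 642.81 mGal
Free-air anomaly = 979977.88 − 980543.29 + (642.81) = 77.40 mGal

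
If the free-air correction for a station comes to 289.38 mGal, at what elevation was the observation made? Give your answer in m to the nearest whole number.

938

h = 289.38 / 0.3086 = 937.72 m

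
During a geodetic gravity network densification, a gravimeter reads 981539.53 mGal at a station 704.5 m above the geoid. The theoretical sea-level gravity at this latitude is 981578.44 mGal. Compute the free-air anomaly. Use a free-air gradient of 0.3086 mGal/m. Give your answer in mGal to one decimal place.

Free-air correction = 0.3086 × 704.5 = 217.41 mGal
Free-air anomaly = 981539.53 − 981578.44 + (217.41) = 178.50 mGal

178.5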